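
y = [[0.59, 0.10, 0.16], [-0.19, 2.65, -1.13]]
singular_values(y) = [2.89, 0.62]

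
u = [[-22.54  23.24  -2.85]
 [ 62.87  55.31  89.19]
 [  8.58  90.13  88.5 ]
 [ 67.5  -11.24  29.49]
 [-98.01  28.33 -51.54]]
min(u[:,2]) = -51.54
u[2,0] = 8.58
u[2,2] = 88.5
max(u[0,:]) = 23.24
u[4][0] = -98.01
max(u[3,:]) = 67.5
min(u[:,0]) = -98.01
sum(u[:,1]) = 185.76999999999998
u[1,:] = [62.87, 55.31, 89.19]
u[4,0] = -98.01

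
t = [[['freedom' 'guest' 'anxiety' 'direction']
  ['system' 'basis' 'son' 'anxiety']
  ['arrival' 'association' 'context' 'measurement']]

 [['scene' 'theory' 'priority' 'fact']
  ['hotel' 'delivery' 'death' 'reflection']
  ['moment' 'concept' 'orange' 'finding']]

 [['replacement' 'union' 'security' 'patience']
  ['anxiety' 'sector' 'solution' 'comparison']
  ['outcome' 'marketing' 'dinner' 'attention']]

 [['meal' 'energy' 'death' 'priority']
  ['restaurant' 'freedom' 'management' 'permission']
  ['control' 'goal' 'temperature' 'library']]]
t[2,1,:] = ['anxiety', 'sector', 'solution', 'comparison']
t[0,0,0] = 'freedom'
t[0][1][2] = 'son'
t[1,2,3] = 'finding'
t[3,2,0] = 'control'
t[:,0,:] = [['freedom', 'guest', 'anxiety', 'direction'], ['scene', 'theory', 'priority', 'fact'], ['replacement', 'union', 'security', 'patience'], ['meal', 'energy', 'death', 'priority']]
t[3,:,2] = ['death', 'management', 'temperature']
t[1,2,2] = 'orange'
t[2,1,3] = 'comparison'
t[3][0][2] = 'death'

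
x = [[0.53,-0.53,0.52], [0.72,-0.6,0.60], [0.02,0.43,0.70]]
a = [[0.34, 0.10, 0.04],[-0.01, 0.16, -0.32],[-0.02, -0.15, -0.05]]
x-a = [[0.19, -0.63, 0.48], [0.73, -0.76, 0.92], [0.04, 0.58, 0.75]]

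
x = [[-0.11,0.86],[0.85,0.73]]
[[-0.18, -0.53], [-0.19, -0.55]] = x@[[-0.04,  -0.11], [-0.22,  -0.63]]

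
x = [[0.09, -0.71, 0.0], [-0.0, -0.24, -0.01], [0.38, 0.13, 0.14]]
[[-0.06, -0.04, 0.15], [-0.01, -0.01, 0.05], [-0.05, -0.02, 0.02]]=x@ [[-0.06, -0.1, 0.04], [0.07, 0.05, -0.20], [-0.23, 0.05, 0.19]]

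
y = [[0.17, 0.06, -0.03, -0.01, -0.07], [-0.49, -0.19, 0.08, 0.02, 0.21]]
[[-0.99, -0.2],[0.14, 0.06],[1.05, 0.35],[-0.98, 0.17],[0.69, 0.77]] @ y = [[-0.07, -0.02, 0.01, 0.01, 0.03], [-0.01, -0.00, 0.00, -0.00, 0.00], [0.01, -0.0, -0.00, -0.0, -0.0], [-0.25, -0.09, 0.04, 0.01, 0.1], [-0.26, -0.1, 0.04, 0.01, 0.11]]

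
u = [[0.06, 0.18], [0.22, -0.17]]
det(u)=-0.050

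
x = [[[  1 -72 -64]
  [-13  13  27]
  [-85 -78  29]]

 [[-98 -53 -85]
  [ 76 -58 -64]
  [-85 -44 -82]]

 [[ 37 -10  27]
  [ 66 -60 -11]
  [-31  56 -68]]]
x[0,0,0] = 1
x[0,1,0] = -13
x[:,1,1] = [13, -58, -60]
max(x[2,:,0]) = 66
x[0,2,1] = -78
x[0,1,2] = 27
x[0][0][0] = 1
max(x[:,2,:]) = 56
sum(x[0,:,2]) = -8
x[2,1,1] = -60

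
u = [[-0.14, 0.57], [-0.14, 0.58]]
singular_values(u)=[0.84, 0.0]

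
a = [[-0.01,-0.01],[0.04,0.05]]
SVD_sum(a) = [[-0.01, -0.01], [0.04, 0.05]] + [[-0.00, 0.0], [-0.0, 0.00]]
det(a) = -0.00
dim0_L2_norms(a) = [0.04, 0.05]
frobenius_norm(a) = 0.07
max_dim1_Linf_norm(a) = 0.05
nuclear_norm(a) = 0.07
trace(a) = 0.04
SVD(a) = [[-0.21, 0.98], [0.98, 0.21]] @ diag([0.06555664084966109, 0.001525398475332606]) @ [[0.63,0.78],[-0.78,0.63]]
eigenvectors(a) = [[-0.79, 0.19], [0.61, -0.98]]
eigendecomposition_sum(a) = [[-0.0, -0.0], [0.00, 0.0]] + [[-0.01, -0.01], [0.04, 0.05]]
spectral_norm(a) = 0.07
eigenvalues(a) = [-0.0, 0.04]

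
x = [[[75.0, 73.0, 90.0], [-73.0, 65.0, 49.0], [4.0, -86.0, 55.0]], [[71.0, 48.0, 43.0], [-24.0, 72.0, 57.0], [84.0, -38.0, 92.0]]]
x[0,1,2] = 49.0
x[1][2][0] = 84.0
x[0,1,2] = 49.0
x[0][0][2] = 90.0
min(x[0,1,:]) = -73.0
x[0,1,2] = 49.0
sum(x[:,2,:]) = 111.0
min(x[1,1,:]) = -24.0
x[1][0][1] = 48.0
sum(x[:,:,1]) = 134.0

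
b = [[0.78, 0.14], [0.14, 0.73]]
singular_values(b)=[0.9, 0.61]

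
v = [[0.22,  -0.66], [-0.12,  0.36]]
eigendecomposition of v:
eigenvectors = [[-0.95, 0.88], [-0.32, -0.48]]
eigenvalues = [0.0, 0.58]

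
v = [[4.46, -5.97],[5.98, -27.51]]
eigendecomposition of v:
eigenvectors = [[0.98, 0.19],  [0.19, 0.98]]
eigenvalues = [3.3, -26.35]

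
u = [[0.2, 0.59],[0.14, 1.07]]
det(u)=0.131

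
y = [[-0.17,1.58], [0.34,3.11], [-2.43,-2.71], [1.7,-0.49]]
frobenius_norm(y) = 5.36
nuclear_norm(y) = 7.20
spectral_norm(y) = 4.78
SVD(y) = [[-0.28, 0.34], [-0.62, 0.42], [0.73, 0.43], [-0.06, -0.72]] @ diag([4.778324322671033, 2.4206851648594068]) @ [[-0.43, -0.9], [-0.90, 0.43]]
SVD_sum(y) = [[0.58, 1.23], [1.26, 2.68], [-1.49, -3.15], [0.12, 0.25]] + [[-0.75, 0.35], [-0.92, 0.43], [-0.94, 0.44], [1.58, -0.74]]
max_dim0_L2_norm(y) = 4.44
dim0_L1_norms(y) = [4.64, 7.89]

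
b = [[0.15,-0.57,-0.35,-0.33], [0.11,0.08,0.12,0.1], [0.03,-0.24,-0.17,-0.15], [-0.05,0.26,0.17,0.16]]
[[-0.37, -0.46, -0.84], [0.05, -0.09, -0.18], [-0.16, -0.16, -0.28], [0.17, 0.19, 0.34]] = b @ [[0.53, -1.95, -1.81],[1.57, -0.61, 1.68],[0.17, 1.37, -0.04],[-1.53, 0.11, -1.13]]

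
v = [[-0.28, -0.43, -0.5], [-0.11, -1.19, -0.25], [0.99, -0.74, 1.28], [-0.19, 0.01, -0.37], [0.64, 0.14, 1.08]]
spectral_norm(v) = 2.20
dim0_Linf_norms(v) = [0.99, 1.19, 1.28]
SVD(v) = [[-0.22, -0.36, 0.11],[-0.03, -0.84, -0.43],[0.78, -0.32, 0.52],[-0.19, -0.04, 0.47],[0.55, 0.25, -0.56]] @ diag([2.196920763202882, 1.4497180403101058, 0.10323160275558882]) @ [[0.56, -0.17, 0.81], [0.03, 0.98, 0.18], [0.83, 0.08, -0.55]]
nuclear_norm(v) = 3.75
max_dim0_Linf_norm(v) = 1.28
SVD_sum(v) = [[-0.27, 0.08, -0.40],[-0.03, 0.01, -0.05],[0.96, -0.29, 1.39],[-0.23, 0.07, -0.33],[0.68, -0.21, 0.98]] + [[-0.02, -0.51, -0.1], [-0.04, -1.20, -0.22], [-0.01, -0.45, -0.08], [-0.00, -0.06, -0.01], [0.01, 0.35, 0.07]] + [[0.01, 0.0, -0.01], [-0.04, -0.00, 0.02], [0.04, 0.0, -0.03], [0.04, 0.0, -0.03], [-0.05, -0.00, 0.03]]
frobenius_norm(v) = 2.63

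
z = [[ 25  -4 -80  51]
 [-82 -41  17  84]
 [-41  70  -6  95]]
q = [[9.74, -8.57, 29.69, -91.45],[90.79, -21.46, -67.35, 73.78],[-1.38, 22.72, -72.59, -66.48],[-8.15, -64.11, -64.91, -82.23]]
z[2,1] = 70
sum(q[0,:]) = -60.59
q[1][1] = -21.46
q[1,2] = -67.35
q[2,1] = 22.72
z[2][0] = -41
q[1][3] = 73.78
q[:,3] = [-91.45, 73.78, -66.48, -82.23]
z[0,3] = 51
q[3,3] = -82.23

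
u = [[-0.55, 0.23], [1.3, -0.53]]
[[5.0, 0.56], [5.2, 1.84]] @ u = [[-2.02, 0.85], [-0.47, 0.22]]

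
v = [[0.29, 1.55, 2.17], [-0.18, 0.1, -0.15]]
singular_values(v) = [2.68, 0.24]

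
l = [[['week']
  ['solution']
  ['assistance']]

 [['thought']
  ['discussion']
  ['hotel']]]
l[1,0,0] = 'thought'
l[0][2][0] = 'assistance'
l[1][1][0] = 'discussion'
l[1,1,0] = 'discussion'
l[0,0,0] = 'week'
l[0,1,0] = 'solution'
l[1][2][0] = 'hotel'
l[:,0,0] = ['week', 'thought']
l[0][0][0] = 'week'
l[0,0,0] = 'week'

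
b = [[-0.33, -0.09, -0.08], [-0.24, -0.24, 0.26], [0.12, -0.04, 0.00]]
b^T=[[-0.33, -0.24, 0.12], [-0.09, -0.24, -0.04], [-0.08, 0.26, 0.0]]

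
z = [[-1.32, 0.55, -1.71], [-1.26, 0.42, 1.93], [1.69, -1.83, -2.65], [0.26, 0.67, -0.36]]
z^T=[[-1.32, -1.26, 1.69, 0.26], [0.55, 0.42, -1.83, 0.67], [-1.71, 1.93, -2.65, -0.36]]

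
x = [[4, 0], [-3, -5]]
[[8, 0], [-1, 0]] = x @ [[2, 0], [-1, 0]]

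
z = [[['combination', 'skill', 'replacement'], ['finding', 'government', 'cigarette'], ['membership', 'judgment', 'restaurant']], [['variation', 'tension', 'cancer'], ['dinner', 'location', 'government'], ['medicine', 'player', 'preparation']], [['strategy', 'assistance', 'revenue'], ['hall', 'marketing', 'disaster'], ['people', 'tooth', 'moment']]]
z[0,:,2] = ['replacement', 'cigarette', 'restaurant']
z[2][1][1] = 'marketing'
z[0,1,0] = 'finding'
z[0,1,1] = 'government'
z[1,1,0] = 'dinner'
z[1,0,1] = 'tension'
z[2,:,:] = [['strategy', 'assistance', 'revenue'], ['hall', 'marketing', 'disaster'], ['people', 'tooth', 'moment']]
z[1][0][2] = 'cancer'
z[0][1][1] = 'government'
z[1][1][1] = 'location'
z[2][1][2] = 'disaster'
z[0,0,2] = 'replacement'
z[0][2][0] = 'membership'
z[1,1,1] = 'location'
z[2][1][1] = 'marketing'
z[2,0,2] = 'revenue'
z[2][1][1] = 'marketing'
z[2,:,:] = [['strategy', 'assistance', 'revenue'], ['hall', 'marketing', 'disaster'], ['people', 'tooth', 'moment']]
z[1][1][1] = 'location'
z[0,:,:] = [['combination', 'skill', 'replacement'], ['finding', 'government', 'cigarette'], ['membership', 'judgment', 'restaurant']]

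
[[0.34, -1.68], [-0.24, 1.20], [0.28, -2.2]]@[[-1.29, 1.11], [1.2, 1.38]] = [[-2.45, -1.94], [1.75, 1.39], [-3.00, -2.73]]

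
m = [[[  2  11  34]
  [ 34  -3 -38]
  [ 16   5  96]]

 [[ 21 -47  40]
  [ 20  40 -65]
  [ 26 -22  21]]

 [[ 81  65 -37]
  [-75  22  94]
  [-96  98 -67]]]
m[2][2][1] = 98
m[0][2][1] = 5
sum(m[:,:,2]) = 78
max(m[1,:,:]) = 40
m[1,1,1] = 40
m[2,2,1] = 98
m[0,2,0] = 16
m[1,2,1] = -22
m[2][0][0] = 81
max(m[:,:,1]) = 98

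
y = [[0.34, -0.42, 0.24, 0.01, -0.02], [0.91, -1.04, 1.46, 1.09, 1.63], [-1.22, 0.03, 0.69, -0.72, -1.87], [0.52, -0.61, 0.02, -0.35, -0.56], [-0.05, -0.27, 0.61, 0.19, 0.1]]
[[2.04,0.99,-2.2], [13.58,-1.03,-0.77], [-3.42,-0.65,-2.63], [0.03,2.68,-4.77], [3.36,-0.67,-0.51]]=y @ [[0.54, 1.71, -2.25],[-2.58, -1.94, 3.33],[3.2, -1.94, 0.14],[3.18, 1.5, -0.7],[1.39, -2.09, 3.25]]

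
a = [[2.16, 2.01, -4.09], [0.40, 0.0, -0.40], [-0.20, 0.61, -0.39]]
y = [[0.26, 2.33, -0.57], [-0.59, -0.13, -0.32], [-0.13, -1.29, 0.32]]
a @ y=[[-0.09, 10.05, -3.18], [0.16, 1.45, -0.36], [-0.36, -0.04, -0.21]]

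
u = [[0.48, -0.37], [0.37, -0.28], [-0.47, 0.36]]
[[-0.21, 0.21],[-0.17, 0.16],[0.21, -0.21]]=u @ [[-0.74, 0.37],[-0.38, -0.10]]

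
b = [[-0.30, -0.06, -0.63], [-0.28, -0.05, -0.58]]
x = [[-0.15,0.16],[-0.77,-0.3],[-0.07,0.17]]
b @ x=[[0.14, -0.14], [0.12, -0.13]]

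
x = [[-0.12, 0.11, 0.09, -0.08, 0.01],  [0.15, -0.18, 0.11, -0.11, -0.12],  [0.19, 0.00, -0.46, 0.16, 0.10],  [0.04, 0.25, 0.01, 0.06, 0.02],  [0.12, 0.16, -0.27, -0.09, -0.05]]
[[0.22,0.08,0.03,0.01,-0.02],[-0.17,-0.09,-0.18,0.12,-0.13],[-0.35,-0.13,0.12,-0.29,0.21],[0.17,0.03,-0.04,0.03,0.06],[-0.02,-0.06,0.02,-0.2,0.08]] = x@ [[-0.68,-0.45,-0.62,0.20,-0.01], [0.83,0.17,-0.06,-0.02,0.18], [0.37,0.10,-0.44,0.76,-0.31], [-0.22,0.01,-0.01,0.39,0.19], [-0.16,0.01,0.38,-0.40,0.34]]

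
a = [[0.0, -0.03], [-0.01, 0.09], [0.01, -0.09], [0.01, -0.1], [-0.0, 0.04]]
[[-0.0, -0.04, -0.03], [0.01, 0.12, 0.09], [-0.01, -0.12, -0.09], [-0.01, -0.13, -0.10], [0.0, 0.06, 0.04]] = a @[[0.06,0.72,0.57], [0.12,1.39,1.1]]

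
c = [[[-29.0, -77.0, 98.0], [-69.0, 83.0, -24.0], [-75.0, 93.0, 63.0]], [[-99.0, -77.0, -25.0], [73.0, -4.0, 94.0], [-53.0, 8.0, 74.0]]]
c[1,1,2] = 94.0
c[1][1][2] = 94.0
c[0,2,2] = 63.0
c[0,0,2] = 98.0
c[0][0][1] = -77.0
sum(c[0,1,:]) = -10.0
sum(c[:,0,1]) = -154.0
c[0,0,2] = 98.0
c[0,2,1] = 93.0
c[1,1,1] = -4.0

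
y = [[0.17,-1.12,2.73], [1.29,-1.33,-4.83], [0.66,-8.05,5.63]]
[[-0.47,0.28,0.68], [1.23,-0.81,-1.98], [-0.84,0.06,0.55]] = y@[[0.23, -0.01, -0.19],[-0.01, 0.09, 0.14],[-0.19, 0.14, 0.32]]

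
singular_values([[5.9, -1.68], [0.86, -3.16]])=[6.42, 2.68]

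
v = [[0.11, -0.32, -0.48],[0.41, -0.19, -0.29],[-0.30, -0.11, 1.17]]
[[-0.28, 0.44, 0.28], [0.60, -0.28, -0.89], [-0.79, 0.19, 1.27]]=v@[[2.21, -1.59, -3.07], [1.57, -1.37, -2.07], [0.04, -0.37, 0.10]]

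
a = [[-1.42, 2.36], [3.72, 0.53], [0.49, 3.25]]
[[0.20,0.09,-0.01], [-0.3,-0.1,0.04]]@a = [[0.05,0.49], [0.07,-0.63]]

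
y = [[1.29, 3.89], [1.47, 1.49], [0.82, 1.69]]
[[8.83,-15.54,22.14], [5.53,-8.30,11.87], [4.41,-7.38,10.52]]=y @ [[2.2, -2.40, 3.47], [1.54, -3.20, 4.54]]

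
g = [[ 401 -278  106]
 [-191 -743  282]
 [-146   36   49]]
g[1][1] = -743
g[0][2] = 106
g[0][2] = 106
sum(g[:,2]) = 437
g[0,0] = 401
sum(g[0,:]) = 229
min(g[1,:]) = -743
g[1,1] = -743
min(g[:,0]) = -191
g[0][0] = 401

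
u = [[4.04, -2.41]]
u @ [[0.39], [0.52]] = [[0.32]]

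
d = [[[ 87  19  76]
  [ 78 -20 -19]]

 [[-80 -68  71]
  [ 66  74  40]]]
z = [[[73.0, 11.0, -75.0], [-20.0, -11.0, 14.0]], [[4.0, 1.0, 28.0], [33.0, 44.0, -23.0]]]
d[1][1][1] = 74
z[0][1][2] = 14.0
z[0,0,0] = 73.0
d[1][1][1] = 74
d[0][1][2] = -19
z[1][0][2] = 28.0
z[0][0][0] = 73.0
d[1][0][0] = -80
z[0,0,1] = 11.0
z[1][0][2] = 28.0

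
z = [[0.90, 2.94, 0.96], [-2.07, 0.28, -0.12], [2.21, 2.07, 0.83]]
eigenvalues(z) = [(1.01+2.11j), (1.01-2.11j), (-0+0j)]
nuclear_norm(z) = 6.63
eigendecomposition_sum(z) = [[(0.45+0.96j),1.47-0.59j,(0.48-0.08j)], [-1.03+0.15j,0.14+1.55j,-0.06+0.47j], [(1.1+0.64j),1.04-1.59j,0.42-0.41j]] + [[0.45-0.96j, 1.47+0.59j, (0.48+0.08j)], [(-1.03-0.15j), (0.14-1.55j), -0.06-0.47j], [1.10-0.64j, (1.04+1.59j), (0.42+0.41j)]] + [[(-0+0j), -0j, -0j], [(-0+0j), -0j, -0j], [-0j, -0.00+0.00j, -0.00+0.00j]]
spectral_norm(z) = 4.46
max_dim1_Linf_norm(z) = 2.94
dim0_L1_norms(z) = [5.18, 5.29, 1.91]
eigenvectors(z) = [[(-0.44-0.31j), -0.44+0.31j, -0.09+0.00j], [0.42-0.33j, 0.42+0.33j, -0.28+0.00j], [-0.65+0.00j, -0.65-0.00j, 0.95+0.00j]]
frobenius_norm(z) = 4.96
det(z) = -0.00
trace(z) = 2.01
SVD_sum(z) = [[1.79, 2.29, 0.85], [-0.62, -0.79, -0.29], [1.83, 2.35, 0.88]] + [[-0.89, 0.65, 0.11], [-1.45, 1.07, 0.17], [0.38, -0.28, -0.05]] + [[-0.0, -0.00, 0.00], [0.0, 0.00, -0.0], [0.0, 0.0, -0.00]]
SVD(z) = [[-0.68, -0.51, -0.53], [0.23, -0.83, 0.50], [-0.7, 0.22, 0.68]] @ diag([4.458714597731838, 2.1750089700406883, 0.0003409040202037654]) @ [[-0.59, -0.76, -0.28], [0.8, -0.59, -0.1], [0.09, 0.28, -0.95]]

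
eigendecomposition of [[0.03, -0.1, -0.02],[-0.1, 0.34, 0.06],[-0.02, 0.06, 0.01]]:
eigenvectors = [[-0.28, 0.74, 0.61], [0.95, 0.32, 0.04], [0.17, -0.59, 0.79]]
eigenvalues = [0.38, 0.0, -0.0]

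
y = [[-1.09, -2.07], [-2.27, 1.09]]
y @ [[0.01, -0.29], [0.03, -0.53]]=[[-0.07, 1.41], [0.01, 0.08]]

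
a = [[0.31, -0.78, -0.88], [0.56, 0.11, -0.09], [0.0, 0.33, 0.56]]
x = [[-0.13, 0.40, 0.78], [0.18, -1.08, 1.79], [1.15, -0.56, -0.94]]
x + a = [[0.18, -0.38, -0.10],  [0.74, -0.97, 1.7],  [1.15, -0.23, -0.38]]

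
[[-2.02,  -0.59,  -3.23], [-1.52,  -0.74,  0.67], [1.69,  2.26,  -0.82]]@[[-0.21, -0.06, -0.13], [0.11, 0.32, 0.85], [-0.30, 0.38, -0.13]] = [[1.33, -1.3, 0.18], [0.04, 0.11, -0.52], [0.14, 0.31, 1.81]]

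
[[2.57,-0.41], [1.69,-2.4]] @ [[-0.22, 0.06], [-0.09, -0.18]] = [[-0.53,0.23], [-0.16,0.53]]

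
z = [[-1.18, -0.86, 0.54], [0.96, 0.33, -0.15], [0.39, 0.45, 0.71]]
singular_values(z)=[1.88, 0.86, 0.28]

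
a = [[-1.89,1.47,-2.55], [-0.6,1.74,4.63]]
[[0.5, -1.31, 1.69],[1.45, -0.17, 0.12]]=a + [[2.39, -2.78, 4.24], [2.05, -1.91, -4.51]]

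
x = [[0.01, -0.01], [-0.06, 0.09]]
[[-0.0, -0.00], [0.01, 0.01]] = x@[[-0.17, -0.10], [-0.00, 0.07]]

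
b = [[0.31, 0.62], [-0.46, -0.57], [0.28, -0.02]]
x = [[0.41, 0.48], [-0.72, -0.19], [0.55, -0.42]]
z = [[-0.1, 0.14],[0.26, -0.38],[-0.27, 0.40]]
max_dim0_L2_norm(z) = 0.57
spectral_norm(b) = 1.01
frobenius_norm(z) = 0.69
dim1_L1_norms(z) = [0.24, 0.64, 0.67]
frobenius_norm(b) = 1.05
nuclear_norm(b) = 1.28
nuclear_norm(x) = 1.66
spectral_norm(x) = 1.00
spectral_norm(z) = 0.69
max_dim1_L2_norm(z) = 0.48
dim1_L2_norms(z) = [0.17, 0.46, 0.48]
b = z + x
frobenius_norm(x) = 1.20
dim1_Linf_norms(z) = [0.14, 0.38, 0.4]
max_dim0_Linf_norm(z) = 0.4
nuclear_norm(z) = 0.69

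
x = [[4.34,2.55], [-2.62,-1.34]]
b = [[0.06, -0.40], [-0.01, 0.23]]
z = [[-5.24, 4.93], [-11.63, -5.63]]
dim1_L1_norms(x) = [6.89, 3.96]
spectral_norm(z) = 13.26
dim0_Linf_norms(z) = [11.63, 5.63]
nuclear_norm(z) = 19.81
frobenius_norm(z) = 14.79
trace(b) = 0.29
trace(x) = 3.00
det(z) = 86.84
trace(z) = -10.87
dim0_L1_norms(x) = [6.96, 3.89]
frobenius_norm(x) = 5.83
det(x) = 0.87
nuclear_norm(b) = 0.49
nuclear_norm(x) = 5.98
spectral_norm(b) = 0.46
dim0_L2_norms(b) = [0.06, 0.46]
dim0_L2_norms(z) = [12.76, 7.48]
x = b @ z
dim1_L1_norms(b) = [0.46, 0.24]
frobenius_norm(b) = 0.47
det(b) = 0.01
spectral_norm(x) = 5.83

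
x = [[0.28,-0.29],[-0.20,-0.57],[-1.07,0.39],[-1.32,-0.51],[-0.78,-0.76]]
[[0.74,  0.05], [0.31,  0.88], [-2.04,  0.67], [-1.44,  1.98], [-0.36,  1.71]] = x@ [[1.51,-1.05], [-1.08,-1.17]]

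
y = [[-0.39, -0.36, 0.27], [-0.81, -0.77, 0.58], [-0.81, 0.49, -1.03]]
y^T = [[-0.39, -0.81, -0.81], [-0.36, -0.77, 0.49], [0.27, 0.58, -1.03]]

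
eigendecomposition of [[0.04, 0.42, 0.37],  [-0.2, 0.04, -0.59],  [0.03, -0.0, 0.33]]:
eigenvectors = [[(-0.83+0j),  (-0.83-0j),  -0.49+0.00j], [(-0.07-0.54j),  -0.07+0.54j,  -0.73+0.00j], [(0.05+0.05j),  (0.05-0.05j),  (0.49+0j)]]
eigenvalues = [(0.05+0.25j), (0.05-0.25j), (0.3+0j)]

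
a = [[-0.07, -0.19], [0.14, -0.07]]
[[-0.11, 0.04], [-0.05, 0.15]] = a @ [[-0.08, 0.85], [0.61, -0.5]]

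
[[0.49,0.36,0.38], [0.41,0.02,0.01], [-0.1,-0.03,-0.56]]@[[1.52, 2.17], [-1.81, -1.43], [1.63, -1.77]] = [[0.71, -0.12],[0.60, 0.84],[-1.01, 0.82]]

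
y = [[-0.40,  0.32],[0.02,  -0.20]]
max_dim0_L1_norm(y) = 0.52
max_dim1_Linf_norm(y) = 0.4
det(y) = 0.07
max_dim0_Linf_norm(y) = 0.4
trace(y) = -0.60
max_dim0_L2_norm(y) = 0.4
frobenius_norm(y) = 0.55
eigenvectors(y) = [[-1.0, -0.81], [0.09, -0.58]]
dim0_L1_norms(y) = [0.42, 0.52]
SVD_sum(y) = [[-0.37,0.35], [0.11,-0.1]] + [[-0.03, -0.03], [-0.09, -0.10]]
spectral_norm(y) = 0.53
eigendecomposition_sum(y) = [[-0.38, 0.53], [0.03, -0.05]] + [[-0.02, -0.21], [-0.01, -0.15]]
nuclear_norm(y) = 0.67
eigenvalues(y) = [-0.43, -0.17]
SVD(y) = [[-0.96, 0.28],[0.28, 0.96]] @ diag([0.5326410258581287, 0.1381793673918083]) @ [[0.73, -0.68], [-0.68, -0.73]]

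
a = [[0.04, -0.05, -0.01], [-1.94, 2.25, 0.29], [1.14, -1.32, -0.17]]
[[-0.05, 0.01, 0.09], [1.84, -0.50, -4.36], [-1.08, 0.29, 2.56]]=a @ [[0.65, -0.51, 1.33], [1.25, -0.81, -0.81], [0.99, 1.14, 0.15]]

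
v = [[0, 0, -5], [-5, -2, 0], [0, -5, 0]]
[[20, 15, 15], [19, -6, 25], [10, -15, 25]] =v @ [[-3, 0, -3], [-2, 3, -5], [-4, -3, -3]]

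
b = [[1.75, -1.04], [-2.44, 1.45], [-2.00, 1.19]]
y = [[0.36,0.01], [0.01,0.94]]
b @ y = [[0.62, -0.96], [-0.86, 1.34], [-0.71, 1.1]]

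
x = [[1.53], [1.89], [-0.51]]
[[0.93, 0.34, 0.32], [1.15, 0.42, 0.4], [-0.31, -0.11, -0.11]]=x @ [[0.61, 0.22, 0.21]]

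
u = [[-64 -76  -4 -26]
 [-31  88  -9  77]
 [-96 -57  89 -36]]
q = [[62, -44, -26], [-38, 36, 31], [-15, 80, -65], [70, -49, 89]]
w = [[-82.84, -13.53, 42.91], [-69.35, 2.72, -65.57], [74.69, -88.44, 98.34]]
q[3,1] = -49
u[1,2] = -9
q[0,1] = -44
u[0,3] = -26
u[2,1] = -57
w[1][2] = -65.57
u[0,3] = -26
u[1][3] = 77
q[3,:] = [70, -49, 89]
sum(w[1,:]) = -132.2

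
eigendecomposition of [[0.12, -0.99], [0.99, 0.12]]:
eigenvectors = [[(0.71+0j), 0.71-0.00j], [-0.71j, 0.71j]]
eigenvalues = [(0.12+0.99j), (0.12-0.99j)]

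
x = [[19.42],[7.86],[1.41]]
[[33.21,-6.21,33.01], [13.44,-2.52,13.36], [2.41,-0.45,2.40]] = x @ [[1.71,-0.32,1.70]]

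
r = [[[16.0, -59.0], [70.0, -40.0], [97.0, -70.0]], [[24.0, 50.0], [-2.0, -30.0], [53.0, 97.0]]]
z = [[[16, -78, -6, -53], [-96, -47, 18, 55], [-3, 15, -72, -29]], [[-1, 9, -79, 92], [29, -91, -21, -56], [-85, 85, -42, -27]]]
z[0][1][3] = 55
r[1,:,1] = [50.0, -30.0, 97.0]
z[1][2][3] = -27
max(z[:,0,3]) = 92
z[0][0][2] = -6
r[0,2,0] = 97.0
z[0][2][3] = -29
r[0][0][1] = -59.0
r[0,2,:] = [97.0, -70.0]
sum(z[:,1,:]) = -209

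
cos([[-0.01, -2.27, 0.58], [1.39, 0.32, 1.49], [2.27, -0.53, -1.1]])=[[2.34, 1.71, 2.12], [-2.95, 3.37, -0.52], [0.83, 3.08, 0.74]]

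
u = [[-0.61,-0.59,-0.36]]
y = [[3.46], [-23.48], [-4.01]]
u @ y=[[13.19]]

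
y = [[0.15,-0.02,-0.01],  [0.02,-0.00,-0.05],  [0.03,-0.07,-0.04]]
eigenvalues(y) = [0.15, -0.08, 0.04]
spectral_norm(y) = 0.16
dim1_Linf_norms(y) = [0.15, 0.05, 0.07]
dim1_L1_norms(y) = [0.18, 0.07, 0.14]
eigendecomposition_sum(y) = [[0.15,-0.02,-0.00], [0.01,-0.0,-0.00], [0.02,-0.00,-0.00]] + [[0.00, -0.0, -0.01], [0.01, -0.03, -0.03], [0.01, -0.04, -0.05]] + [[-0.00, 0.0, -0.00], [-0.0, 0.03, -0.02], [0.00, -0.02, 0.01]]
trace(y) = 0.11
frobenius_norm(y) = 0.18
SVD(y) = [[-0.92, 0.38, 0.04],[-0.18, -0.33, -0.93],[-0.34, -0.86, 0.38]] @ diag([0.16118659169461044, 0.07503528458747918, 0.04109244121186958]) @ [[-0.94, 0.26, 0.20], [0.33, 0.7, 0.63], [-0.03, -0.66, 0.75]]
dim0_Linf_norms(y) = [0.15, 0.07, 0.05]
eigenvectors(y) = [[0.99, -0.08, -0.09], [0.09, -0.52, -0.78], [0.12, -0.85, 0.63]]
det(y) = -0.00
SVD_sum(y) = [[0.14, -0.04, -0.03],[0.03, -0.01, -0.01],[0.05, -0.01, -0.01]] + [[0.01, 0.02, 0.02], [-0.01, -0.02, -0.02], [-0.02, -0.05, -0.04]] + [[-0.0, -0.0, 0.0],[0.0, 0.03, -0.03],[-0.0, -0.01, 0.01]]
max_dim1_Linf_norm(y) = 0.15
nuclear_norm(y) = 0.28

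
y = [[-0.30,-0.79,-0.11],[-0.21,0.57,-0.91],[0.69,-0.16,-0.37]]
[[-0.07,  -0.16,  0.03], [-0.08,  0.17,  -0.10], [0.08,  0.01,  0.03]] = y @ [[0.16, 0.02, 0.06],[0.02, 0.20, -0.07],[0.06, -0.07, 0.05]]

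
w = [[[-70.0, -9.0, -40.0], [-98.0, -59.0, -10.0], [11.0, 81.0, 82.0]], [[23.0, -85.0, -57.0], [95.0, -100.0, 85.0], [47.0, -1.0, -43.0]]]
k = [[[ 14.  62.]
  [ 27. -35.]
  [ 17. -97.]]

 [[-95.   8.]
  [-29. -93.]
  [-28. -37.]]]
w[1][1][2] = 85.0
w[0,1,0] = -98.0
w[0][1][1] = -59.0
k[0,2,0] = 17.0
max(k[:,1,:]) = 27.0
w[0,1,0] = -98.0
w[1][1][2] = 85.0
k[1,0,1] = 8.0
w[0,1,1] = -59.0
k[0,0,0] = 14.0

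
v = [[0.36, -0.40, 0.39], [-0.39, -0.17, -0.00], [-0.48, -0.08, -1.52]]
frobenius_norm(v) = 1.78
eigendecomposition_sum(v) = [[0.11, 0.06, 0.37], [0.04, 0.02, 0.12], [-0.47, -0.25, -1.53]] + [[0.39, -0.24, 0.07], [-0.22, 0.14, -0.04], [-0.08, 0.05, -0.02]] + [[-0.14, -0.22, -0.05], [-0.20, -0.33, -0.07], [0.08, 0.12, 0.03]]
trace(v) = -1.33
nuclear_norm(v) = 2.54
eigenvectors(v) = [[0.23, -0.85, -0.54], [0.07, 0.49, -0.79], [-0.97, 0.18, 0.30]]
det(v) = 0.31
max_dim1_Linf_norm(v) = 1.52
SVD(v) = [[-0.30, -0.93, -0.19], [0.08, 0.18, -0.98], [0.95, -0.31, 0.02]] @ diag([1.6718227532262164, 0.4614189505688447, 0.40249376871084647]) @ [[-0.36,0.02,-0.93], [-0.56,0.80,0.23], [0.75,0.60,-0.27]]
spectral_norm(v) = 1.67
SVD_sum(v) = [[0.18, -0.01, 0.47], [-0.05, 0.00, -0.13], [-0.57, 0.03, -1.48]] + [[0.24, -0.34, -0.1],  [-0.05, 0.07, 0.02],  [0.08, -0.11, -0.03]] + [[-0.06,-0.05,0.02], [-0.30,-0.24,0.11], [0.01,0.01,-0.00]]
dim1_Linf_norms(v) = [0.4, 0.39, 1.52]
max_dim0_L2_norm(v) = 1.57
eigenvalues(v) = [-1.4, 0.51, -0.44]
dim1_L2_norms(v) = [0.66, 0.43, 1.6]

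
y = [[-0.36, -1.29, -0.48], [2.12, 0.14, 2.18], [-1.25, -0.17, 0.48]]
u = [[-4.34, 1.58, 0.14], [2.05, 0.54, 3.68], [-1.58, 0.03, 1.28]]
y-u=[[3.98, -2.87, -0.62], [0.07, -0.4, -1.5], [0.33, -0.2, -0.80]]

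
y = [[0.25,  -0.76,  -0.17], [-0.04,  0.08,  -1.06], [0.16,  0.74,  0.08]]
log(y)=[[-1.03,-0.75,-1.44], [0.21,-0.08,-1.59], [0.24,1.29,0.01]]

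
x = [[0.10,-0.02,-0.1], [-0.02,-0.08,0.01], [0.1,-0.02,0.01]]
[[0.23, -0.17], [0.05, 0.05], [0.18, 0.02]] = x @ [[1.64, -0.04], [-1.08, -0.44], [-0.41, 1.75]]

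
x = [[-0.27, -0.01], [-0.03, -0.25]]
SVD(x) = [[-0.84, -0.54], [-0.54, 0.84]] @ diag([0.2825529164001516, 0.23783155685015586]) @ [[0.86, 0.51], [0.51, -0.86]]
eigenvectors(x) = [[-0.71, 0.32],[-0.71, -0.95]]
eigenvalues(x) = [-0.28, -0.24]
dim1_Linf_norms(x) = [0.27, 0.25]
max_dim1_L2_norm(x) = 0.27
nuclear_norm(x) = 0.52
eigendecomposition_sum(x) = [[-0.21, -0.07], [-0.21, -0.07]] + [[-0.06, 0.06], [0.18, -0.18]]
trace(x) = -0.52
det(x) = 0.07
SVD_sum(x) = [[-0.20, -0.12], [-0.13, -0.08]] + [[-0.07, 0.11], [0.10, -0.17]]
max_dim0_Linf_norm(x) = 0.27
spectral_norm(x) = 0.28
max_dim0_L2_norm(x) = 0.27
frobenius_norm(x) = 0.37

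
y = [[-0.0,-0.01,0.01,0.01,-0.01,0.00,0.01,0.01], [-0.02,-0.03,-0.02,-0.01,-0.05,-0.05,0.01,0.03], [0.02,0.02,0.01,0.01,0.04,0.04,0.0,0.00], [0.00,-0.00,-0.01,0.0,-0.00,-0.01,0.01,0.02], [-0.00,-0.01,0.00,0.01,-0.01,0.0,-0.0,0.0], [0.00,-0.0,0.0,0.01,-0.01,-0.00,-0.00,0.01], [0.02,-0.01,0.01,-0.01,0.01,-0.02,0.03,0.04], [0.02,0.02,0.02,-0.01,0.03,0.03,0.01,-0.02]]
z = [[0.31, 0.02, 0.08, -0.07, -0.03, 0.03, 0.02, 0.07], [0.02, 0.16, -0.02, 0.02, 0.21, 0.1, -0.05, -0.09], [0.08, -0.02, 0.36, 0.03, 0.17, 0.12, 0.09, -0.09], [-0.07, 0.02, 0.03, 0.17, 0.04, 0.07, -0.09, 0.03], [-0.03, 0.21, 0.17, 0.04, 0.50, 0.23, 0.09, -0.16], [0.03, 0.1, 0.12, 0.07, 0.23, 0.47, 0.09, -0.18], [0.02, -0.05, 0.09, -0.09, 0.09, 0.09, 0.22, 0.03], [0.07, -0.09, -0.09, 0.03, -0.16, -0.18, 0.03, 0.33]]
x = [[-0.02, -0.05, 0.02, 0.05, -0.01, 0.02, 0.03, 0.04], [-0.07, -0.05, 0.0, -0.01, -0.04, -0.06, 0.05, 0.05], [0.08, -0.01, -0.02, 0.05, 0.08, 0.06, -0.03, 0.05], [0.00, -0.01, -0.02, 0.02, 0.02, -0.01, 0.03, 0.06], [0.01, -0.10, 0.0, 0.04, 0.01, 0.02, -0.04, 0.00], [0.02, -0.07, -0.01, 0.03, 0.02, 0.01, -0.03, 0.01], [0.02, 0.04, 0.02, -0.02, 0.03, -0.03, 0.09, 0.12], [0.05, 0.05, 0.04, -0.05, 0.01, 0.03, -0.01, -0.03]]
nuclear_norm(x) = 0.70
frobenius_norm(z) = 1.22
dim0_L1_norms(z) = [0.63, 0.67, 0.96, 0.52, 1.43, 1.29, 0.68, 0.98]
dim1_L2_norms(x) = [0.09, 0.13, 0.15, 0.08, 0.12, 0.09, 0.16, 0.11]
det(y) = 0.00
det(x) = 0.00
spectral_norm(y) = 0.12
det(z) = -0.00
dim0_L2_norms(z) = [0.34, 0.3, 0.44, 0.22, 0.64, 0.59, 0.29, 0.44]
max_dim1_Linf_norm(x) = 0.12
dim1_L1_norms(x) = [0.24, 0.33, 0.38, 0.17, 0.22, 0.2, 0.37, 0.27]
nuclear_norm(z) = 2.53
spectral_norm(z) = 1.00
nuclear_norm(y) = 0.27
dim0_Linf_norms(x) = [0.08, 0.1, 0.04, 0.05, 0.08, 0.06, 0.09, 0.12]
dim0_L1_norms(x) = [0.27, 0.38, 0.13, 0.27, 0.22, 0.24, 0.31, 0.36]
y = x @ z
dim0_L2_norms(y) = [0.04, 0.04, 0.03, 0.03, 0.07, 0.07, 0.04, 0.06]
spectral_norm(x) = 0.20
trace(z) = 2.52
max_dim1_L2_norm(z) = 0.64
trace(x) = 0.01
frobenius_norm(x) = 0.34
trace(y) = -0.02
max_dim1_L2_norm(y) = 0.09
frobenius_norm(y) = 0.15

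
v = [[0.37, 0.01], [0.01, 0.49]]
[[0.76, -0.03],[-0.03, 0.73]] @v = [[0.28, -0.01], [-0.00, 0.36]]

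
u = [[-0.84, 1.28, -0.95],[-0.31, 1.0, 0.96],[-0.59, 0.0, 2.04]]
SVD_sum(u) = [[0.12, 0.02, -0.84], [-0.13, -0.02, 0.96], [-0.29, -0.04, 2.08]] + [[-0.79, 1.36, -0.08], [-0.49, 0.84, -0.05], [-0.10, 0.16, -0.01]] + [[-0.16, -0.1, -0.02], [0.31, 0.18, 0.05], [-0.21, -0.12, -0.03]]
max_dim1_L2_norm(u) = 2.12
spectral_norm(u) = 2.47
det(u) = -2.19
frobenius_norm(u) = 3.13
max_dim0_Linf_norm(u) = 2.04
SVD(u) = [[-0.35, 0.85, -0.40], [0.39, 0.52, 0.76], [0.85, 0.1, -0.51]] @ diag([2.4671811206596286, 1.859897946501365, 0.4771760120340349]) @ [[-0.14, -0.02, 0.99], [-0.50, 0.86, -0.05], [0.85, 0.50, 0.13]]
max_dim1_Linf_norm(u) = 2.04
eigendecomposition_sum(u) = [[-0.89, 0.59, -0.47], [-0.06, 0.04, -0.03], [-0.18, 0.12, -0.09]] + [[-0.04, -0.06, 0.24], [-0.45, -0.59, 2.47], [-0.48, -0.62, 2.62]] + [[0.10, 0.75, -0.72], [0.2, 1.55, -1.48], [0.06, 0.51, -0.48]]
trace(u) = 2.20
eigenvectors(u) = [[0.98, -0.07, -0.42], [0.06, -0.69, -0.86], [0.19, -0.73, -0.28]]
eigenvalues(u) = [-0.95, 1.99, 1.16]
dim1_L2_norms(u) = [1.8, 1.42, 2.12]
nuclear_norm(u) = 4.80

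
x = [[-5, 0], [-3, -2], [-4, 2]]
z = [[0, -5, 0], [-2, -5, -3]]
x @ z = [[0, 25, 0], [4, 25, 6], [-4, 10, -6]]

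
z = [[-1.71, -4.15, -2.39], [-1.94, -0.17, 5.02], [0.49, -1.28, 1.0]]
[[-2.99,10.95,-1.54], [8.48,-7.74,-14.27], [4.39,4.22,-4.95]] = z @ [[1.45, 2.19, 0.21], [-1.15, -3.08, 1.84], [2.21, -0.80, -2.7]]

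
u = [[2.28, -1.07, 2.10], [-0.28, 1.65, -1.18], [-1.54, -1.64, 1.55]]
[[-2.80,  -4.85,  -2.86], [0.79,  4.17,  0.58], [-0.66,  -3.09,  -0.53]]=u @[[-0.32, -0.69, -0.31], [-0.44, 2.04, -0.68], [-1.21, -0.52, -1.37]]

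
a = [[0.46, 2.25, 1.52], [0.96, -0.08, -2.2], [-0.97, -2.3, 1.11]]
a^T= [[0.46,  0.96,  -0.97],[2.25,  -0.08,  -2.30],[1.52,  -2.20,  1.11]]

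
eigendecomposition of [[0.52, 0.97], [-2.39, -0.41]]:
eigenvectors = [[(-0.16-0.51j), (-0.16+0.51j)], [(0.84+0j), 0.84-0.00j]]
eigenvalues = [(0.06+1.45j), (0.06-1.45j)]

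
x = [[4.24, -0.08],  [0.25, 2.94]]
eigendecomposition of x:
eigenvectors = [[0.98, 0.06], [0.19, 1.00]]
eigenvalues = [4.22, 2.96]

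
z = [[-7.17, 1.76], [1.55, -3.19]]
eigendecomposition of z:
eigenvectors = [[-0.95, -0.36], [0.32, -0.93]]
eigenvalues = [-7.77, -2.59]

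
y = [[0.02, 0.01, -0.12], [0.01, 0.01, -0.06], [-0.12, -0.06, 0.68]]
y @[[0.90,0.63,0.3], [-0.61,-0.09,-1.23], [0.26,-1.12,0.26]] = [[-0.02, 0.15, -0.04],[-0.01, 0.07, -0.02],[0.11, -0.83, 0.21]]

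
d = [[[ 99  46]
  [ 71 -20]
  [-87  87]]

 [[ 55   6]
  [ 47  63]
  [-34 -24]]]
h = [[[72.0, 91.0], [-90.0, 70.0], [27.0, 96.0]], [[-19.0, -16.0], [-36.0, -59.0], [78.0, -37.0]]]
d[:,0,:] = [[99, 46], [55, 6]]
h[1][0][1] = -16.0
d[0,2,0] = -87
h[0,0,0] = 72.0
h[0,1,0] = -90.0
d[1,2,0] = -34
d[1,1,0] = 47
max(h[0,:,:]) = 96.0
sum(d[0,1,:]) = 51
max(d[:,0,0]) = 99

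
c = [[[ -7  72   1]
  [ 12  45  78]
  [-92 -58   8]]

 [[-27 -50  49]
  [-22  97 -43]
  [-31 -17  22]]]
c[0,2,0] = -92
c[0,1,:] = [12, 45, 78]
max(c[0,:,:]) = 78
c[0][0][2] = 1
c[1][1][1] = 97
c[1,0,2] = 49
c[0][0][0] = -7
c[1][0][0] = -27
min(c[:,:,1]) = -58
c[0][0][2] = 1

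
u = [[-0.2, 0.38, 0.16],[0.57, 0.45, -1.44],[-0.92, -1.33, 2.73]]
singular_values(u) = [3.55, 0.51, 0.0]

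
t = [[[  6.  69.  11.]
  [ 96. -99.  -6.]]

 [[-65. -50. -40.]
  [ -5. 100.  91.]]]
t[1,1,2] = 91.0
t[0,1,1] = -99.0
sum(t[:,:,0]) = 32.0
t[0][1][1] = -99.0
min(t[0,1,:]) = -99.0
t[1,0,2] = -40.0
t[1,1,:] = [-5.0, 100.0, 91.0]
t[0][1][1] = -99.0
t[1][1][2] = 91.0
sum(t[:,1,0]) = 91.0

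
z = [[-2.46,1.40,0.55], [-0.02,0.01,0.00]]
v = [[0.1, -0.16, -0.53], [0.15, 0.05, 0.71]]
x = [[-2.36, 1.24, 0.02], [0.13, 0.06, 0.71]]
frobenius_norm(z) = 2.88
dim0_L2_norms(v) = [0.18, 0.17, 0.89]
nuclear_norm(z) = 2.89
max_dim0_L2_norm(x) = 2.36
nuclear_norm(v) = 1.09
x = v + z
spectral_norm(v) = 0.90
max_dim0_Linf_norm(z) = 2.46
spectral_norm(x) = 2.67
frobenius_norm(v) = 0.92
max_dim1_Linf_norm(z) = 2.46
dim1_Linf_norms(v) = [0.53, 0.71]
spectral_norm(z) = 2.88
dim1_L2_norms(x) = [2.67, 0.72]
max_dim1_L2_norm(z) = 2.88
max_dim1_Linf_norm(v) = 0.71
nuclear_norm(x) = 3.39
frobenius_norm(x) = 2.76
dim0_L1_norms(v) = [0.25, 0.21, 1.24]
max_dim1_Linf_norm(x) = 2.36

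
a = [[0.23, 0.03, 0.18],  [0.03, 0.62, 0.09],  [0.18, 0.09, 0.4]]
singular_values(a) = [0.67, 0.46, 0.11]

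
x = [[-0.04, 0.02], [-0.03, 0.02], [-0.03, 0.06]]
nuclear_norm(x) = 0.11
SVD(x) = [[-0.49, -0.68],[-0.41, -0.38],[-0.77, 0.63]] @ diag([0.08449157915520533, 0.025713285512739735]) @ [[0.65, -0.76], [0.76, 0.65]]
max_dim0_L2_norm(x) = 0.07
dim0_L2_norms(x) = [0.06, 0.07]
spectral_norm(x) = 0.08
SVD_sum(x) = [[-0.03, 0.03], [-0.02, 0.03], [-0.04, 0.05]] + [[-0.01, -0.01], [-0.01, -0.01], [0.01, 0.01]]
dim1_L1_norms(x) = [0.06, 0.05, 0.09]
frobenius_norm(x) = 0.09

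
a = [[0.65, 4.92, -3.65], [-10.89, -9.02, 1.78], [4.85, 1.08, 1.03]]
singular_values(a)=[15.43, 5.35, 0.32]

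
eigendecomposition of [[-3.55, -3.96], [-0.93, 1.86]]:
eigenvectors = [[-0.99, 0.55],[-0.15, -0.84]]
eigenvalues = [-4.16, 2.47]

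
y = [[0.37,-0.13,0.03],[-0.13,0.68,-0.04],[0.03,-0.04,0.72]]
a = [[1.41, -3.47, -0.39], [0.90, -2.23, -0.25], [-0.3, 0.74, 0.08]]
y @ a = [[0.4,-0.97,-0.11], [0.44,-1.09,-0.12], [-0.21,0.52,0.06]]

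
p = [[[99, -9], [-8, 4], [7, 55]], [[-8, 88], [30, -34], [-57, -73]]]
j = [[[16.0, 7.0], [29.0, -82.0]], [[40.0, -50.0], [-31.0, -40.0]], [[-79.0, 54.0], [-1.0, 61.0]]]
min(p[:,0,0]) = -8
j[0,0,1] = 7.0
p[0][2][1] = 55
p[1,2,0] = -57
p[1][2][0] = -57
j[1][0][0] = 40.0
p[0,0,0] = 99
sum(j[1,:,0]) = 9.0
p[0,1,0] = -8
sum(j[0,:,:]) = -30.0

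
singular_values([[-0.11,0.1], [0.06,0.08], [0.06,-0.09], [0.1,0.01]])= [0.19, 0.13]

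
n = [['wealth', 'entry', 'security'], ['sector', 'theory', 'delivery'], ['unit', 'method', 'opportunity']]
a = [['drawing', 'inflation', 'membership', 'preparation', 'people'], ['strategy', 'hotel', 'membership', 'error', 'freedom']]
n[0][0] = 'wealth'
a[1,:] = ['strategy', 'hotel', 'membership', 'error', 'freedom']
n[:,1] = ['entry', 'theory', 'method']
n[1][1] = 'theory'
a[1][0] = 'strategy'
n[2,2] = 'opportunity'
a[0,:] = ['drawing', 'inflation', 'membership', 'preparation', 'people']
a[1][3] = 'error'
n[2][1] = 'method'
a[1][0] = 'strategy'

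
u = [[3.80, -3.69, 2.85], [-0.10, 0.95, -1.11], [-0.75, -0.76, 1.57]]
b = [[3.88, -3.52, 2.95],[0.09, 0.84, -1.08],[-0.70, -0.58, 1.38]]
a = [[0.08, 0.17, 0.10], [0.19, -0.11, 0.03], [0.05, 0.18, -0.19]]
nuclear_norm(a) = 0.69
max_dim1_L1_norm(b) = 10.35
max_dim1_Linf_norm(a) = 0.19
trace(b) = 6.10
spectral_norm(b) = 6.12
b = a + u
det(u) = 1.06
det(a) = 0.01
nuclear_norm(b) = 8.05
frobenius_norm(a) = 0.41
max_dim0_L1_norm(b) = 5.41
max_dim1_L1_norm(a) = 0.42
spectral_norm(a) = 0.29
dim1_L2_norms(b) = [6.01, 1.37, 1.65]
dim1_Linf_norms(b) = [3.88, 1.08, 1.38]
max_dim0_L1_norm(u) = 5.53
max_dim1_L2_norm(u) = 6.01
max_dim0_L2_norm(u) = 3.89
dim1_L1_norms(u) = [10.34, 2.16, 3.08]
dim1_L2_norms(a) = [0.21, 0.22, 0.27]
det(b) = 1.42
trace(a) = -0.22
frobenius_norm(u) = 6.48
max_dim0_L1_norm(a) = 0.46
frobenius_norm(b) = 6.38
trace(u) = 6.32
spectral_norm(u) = 6.18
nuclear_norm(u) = 8.19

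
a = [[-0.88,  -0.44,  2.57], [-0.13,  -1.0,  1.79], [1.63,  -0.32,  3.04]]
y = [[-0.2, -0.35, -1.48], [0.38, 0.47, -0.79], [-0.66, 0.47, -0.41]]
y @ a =[[-2.19, 0.91, -5.64], [-1.68, -0.38, -0.58], [-0.15, -0.05, -2.1]]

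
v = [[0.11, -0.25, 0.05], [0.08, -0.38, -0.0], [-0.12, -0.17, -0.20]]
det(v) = 0.001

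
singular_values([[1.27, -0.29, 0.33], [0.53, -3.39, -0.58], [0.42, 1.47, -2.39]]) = [3.77, 2.48, 1.26]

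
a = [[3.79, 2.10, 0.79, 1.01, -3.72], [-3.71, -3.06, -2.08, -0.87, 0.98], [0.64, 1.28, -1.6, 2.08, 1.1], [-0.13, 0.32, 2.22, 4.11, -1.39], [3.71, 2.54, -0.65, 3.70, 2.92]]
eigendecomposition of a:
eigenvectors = [[(-0.67+0j),(-0.67-0j),(0.55+0j),0.33+0.10j,0.33-0.10j], [0.34-0.17j,0.34+0.17j,(-0.18+0j),(-0.82+0j),(-0.82-0j)], [(-0+0.11j),-0.00-0.11j,(-0.28+0j),(-0.04+0.42j),(-0.04-0.42j)], [-0.17-0.01j,(-0.17+0.01j),-0.64+0.00j,0.11-0.11j,0.11+0.11j], [-0.08+0.60j,(-0.08-0.6j),-0.42+0.00j,0.07+0.09j,(0.07-0.09j)]]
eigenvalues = [(2.55+3.76j), (2.55-3.76j), (4.37+0j), (-1.65+1.28j), (-1.65-1.28j)]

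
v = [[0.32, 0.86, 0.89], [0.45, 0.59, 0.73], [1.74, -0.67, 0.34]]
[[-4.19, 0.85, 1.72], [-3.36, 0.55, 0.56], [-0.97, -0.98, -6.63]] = v@ [[-0.68, -1.67, -4.24], [-1.73, -1.4, 0.43], [-2.79, 2.91, 3.04]]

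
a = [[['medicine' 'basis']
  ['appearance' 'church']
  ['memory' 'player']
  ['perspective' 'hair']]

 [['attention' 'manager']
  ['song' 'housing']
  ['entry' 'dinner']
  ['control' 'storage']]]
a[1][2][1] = 'dinner'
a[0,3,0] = 'perspective'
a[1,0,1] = 'manager'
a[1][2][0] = 'entry'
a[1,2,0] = 'entry'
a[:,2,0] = ['memory', 'entry']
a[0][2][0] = 'memory'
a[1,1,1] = 'housing'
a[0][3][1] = 'hair'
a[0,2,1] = 'player'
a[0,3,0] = 'perspective'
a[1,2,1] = 'dinner'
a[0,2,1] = 'player'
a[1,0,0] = 'attention'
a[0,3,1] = 'hair'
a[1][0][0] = 'attention'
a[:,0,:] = [['medicine', 'basis'], ['attention', 'manager']]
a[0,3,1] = 'hair'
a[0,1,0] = 'appearance'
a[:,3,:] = [['perspective', 'hair'], ['control', 'storage']]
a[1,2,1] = 'dinner'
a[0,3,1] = 'hair'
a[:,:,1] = [['basis', 'church', 'player', 'hair'], ['manager', 'housing', 'dinner', 'storage']]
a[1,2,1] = 'dinner'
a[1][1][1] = 'housing'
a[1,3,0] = 'control'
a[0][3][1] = 'hair'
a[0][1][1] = 'church'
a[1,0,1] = 'manager'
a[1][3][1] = 'storage'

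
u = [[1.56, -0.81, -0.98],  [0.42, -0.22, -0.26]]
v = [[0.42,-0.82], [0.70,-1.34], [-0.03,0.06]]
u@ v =[[0.12, -0.25], [0.03, -0.07]]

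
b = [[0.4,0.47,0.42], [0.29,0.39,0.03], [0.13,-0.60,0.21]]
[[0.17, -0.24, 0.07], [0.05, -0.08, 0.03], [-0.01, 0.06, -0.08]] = b@[[-0.01, 0.07, -0.09], [0.11, -0.22, 0.14], [0.29, -0.4, 0.09]]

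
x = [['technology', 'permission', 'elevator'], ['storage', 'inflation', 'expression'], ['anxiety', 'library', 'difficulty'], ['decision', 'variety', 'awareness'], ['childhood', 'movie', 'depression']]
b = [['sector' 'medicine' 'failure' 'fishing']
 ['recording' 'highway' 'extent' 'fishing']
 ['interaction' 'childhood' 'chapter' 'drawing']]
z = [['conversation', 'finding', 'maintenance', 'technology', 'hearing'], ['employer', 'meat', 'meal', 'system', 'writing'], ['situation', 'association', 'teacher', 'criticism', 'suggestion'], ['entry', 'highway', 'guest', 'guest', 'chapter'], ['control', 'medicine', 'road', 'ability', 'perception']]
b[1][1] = 'highway'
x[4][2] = 'depression'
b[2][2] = 'chapter'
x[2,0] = 'anxiety'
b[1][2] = 'extent'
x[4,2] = 'depression'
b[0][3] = 'fishing'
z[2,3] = 'criticism'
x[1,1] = 'inflation'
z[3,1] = 'highway'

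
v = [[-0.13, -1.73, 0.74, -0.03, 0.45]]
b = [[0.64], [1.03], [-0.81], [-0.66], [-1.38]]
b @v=[[-0.08, -1.11, 0.47, -0.02, 0.29], [-0.13, -1.78, 0.76, -0.03, 0.46], [0.11, 1.40, -0.60, 0.02, -0.36], [0.09, 1.14, -0.49, 0.02, -0.30], [0.18, 2.39, -1.02, 0.04, -0.62]]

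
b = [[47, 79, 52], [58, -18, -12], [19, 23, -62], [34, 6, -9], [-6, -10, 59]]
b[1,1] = -18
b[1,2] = -12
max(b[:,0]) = 58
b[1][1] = -18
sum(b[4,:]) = 43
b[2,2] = -62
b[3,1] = 6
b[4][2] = 59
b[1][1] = -18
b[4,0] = -6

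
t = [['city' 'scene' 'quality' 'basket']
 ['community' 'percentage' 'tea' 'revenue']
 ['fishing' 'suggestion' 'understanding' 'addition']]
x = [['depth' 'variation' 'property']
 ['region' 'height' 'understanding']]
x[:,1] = ['variation', 'height']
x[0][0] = 'depth'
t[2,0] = 'fishing'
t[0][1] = 'scene'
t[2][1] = 'suggestion'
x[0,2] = 'property'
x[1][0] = 'region'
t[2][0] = 'fishing'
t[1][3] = 'revenue'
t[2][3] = 'addition'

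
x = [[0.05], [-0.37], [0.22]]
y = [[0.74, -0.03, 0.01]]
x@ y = [[0.04, -0.00, 0.00],[-0.27, 0.01, -0.00],[0.16, -0.01, 0.0]]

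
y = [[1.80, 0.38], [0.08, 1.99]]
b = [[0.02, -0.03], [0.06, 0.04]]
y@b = [[0.06, -0.04], [0.12, 0.08]]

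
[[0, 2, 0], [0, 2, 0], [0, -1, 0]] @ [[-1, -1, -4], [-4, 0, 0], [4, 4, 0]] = [[-8, 0, 0], [-8, 0, 0], [4, 0, 0]]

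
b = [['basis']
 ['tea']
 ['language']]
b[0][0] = 'basis'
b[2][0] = 'language'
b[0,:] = ['basis']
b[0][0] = 'basis'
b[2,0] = 'language'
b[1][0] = 'tea'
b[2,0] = 'language'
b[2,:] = ['language']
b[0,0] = 'basis'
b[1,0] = 'tea'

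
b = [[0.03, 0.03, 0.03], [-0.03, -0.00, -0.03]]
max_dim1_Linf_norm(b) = 0.03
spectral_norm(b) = 0.06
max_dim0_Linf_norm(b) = 0.03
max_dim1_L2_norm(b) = 0.05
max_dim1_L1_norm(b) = 0.09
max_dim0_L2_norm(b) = 0.04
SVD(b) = [[-0.79, 0.62], [0.62, 0.79]] @ diag([0.0640733761520957, 0.019864603405858692]) @ [[-0.66,-0.37,-0.66],[-0.26,0.93,-0.26]]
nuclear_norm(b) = 0.08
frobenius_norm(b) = 0.07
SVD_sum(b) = [[0.03, 0.02, 0.03], [-0.03, -0.01, -0.03]] + [[-0.00, 0.01, -0.0], [-0.00, 0.01, -0.0]]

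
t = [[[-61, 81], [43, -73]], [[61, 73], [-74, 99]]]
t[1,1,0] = -74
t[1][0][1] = 73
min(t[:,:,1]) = -73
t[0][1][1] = -73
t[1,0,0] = 61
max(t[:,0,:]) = 81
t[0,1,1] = -73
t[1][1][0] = -74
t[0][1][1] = -73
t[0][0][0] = -61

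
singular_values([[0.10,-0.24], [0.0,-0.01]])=[0.26, 0.0]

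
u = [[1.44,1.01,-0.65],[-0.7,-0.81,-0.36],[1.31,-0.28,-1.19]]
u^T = [[1.44,-0.7,1.31], [1.01,-0.81,-0.28], [-0.65,-0.36,-1.19]]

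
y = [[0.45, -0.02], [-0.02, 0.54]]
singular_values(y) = [0.54, 0.45]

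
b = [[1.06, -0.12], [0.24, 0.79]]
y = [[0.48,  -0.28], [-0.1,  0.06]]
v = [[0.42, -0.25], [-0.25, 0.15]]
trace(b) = 1.85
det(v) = 0.00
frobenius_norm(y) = 0.57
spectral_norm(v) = 0.57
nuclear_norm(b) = 1.88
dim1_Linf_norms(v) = [0.42, 0.25]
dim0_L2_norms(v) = [0.49, 0.29]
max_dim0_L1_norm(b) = 1.3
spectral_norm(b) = 1.09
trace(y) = 0.54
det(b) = 0.87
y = b @ v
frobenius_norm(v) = 0.57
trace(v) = 0.57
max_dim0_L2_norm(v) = 0.49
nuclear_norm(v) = 0.57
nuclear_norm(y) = 0.57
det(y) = 0.00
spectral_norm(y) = 0.57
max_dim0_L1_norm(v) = 0.67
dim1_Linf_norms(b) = [1.06, 0.79]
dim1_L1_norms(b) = [1.18, 1.03]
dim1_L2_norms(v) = [0.49, 0.29]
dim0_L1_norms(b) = [1.3, 0.91]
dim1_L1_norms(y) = [0.76, 0.16]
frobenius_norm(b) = 1.35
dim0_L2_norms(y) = [0.49, 0.29]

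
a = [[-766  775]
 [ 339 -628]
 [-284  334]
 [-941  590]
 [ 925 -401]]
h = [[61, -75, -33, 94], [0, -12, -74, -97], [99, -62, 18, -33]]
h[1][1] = -12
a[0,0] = -766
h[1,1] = -12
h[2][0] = 99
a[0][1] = 775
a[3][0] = -941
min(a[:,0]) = -941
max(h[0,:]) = 94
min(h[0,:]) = -75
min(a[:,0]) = -941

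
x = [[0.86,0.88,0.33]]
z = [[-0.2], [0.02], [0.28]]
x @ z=[[-0.06]]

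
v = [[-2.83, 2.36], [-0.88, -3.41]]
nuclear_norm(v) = 7.03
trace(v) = -6.24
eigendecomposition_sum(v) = [[-1.42+1.03j, (1.18+2.61j)], [-0.44-0.97j, (-1.7+0.39j)]] + [[-1.42-1.03j,(1.18-2.61j)], [-0.44+0.97j,(-1.7-0.39j)]]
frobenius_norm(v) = 5.10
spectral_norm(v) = 4.31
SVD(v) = [[-0.74, 0.67], [0.67, 0.74]] @ diag([4.310304069270205, 2.7207129268691164]) @ [[0.35, -0.94], [-0.94, -0.35]]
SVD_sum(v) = [[-1.13, 3.00], [1.01, -2.70]] + [[-1.70, -0.64], [-1.89, -0.71]]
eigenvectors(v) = [[(0.85+0j), 0.85-0.00j], [-0.10+0.51j, -0.10-0.51j]]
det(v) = 11.73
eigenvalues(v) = [(-3.12+1.41j), (-3.12-1.41j)]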